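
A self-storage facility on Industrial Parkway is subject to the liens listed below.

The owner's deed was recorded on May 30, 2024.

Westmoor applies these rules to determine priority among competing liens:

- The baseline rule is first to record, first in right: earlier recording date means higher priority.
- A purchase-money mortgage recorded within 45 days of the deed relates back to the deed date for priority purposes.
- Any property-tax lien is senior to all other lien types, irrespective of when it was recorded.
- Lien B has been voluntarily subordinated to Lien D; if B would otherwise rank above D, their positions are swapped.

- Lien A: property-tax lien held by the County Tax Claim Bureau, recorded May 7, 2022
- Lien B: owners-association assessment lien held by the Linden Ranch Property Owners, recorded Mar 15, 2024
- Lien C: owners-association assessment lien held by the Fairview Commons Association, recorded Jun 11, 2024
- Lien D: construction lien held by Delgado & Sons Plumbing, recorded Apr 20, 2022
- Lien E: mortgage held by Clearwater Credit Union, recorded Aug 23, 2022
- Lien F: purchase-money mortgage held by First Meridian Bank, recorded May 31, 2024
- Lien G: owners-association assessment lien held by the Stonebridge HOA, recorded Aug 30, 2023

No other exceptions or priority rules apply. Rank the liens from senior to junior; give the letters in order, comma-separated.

First, effective dates: F relates back to the deed date May 30, 2024.
A is a property-tax lien, so it outranks all other liens regardless of date.
The other liens, earliest effective date first: D (Apr 20, 2022), E (Aug 23, 2022), G (Aug 30, 2023), B (Mar 15, 2024), F (May 30, 2024), C (Jun 11, 2024).
Since B is not senior to D, the subordination leaves the order unchanged.

A, D, E, G, B, F, C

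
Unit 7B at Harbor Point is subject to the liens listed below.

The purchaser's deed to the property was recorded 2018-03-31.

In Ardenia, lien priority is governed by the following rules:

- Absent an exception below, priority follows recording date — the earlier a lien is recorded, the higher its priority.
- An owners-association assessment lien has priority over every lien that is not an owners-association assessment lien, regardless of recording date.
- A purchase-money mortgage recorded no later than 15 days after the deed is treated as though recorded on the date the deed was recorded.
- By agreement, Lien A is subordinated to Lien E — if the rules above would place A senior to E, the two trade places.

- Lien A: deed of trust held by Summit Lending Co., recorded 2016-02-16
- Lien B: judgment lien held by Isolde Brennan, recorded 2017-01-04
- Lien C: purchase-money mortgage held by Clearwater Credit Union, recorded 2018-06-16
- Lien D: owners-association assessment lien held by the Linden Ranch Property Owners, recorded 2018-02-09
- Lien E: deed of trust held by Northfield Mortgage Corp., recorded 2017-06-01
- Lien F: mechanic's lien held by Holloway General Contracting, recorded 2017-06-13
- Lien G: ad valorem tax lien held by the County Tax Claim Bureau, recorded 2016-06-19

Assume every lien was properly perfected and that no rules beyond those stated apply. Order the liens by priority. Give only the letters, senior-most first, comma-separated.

D, E, G, B, A, F, C

Adjusting effective dates: C was recorded 77 days after the deed, outside the 15-day window, so it keeps its recording date.
D is an owners-association assessment lien, so it outranks all other liens regardless of date.
The other liens, earliest effective date first: A (2016-02-16), G (2016-06-19), B (2017-01-04), E (2017-06-01), F (2017-06-13), C (2018-06-16).
The subordination applies — A was senior to E — so A and E swap.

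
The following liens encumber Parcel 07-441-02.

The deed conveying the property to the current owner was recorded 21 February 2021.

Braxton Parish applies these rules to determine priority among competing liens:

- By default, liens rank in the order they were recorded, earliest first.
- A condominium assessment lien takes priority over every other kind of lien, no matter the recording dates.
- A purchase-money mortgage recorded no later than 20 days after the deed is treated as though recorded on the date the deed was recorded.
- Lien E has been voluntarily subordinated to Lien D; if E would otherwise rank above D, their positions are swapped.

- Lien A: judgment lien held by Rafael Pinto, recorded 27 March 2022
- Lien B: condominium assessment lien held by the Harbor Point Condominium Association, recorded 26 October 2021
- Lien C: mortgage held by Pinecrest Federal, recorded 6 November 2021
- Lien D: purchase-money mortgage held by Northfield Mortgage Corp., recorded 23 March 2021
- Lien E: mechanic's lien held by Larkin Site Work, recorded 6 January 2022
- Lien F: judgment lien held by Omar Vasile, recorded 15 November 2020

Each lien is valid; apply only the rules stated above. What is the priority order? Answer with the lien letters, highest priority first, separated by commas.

Effective dates: D was recorded 30 days after the deed — beyond 20 days — so no relation-back applies.
B, as a condominium assessment lien, has superpriority and ranks first.
Ordering the rest by effective date: F (15 November 2020), D (23 March 2021), C (6 November 2021), E (6 January 2022), A (27 March 2022).
Since E is not senior to D, the subordination leaves the order unchanged.

B, F, D, C, E, A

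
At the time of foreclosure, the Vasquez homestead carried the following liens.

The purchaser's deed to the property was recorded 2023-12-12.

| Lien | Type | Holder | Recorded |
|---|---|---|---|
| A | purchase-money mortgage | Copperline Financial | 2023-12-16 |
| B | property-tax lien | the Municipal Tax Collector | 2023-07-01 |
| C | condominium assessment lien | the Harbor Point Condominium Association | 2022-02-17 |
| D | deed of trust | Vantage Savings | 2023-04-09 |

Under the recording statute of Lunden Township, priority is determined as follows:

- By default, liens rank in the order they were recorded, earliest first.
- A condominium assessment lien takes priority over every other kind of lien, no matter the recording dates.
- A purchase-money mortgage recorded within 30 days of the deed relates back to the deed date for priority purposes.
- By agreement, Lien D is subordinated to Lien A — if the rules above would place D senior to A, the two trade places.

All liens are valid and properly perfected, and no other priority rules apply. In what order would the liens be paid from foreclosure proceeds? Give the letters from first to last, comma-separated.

C, A, B, D

Effective dates: A relates back to the deed date 2023-12-12.
As a condominium assessment lien, C is senior to every other lien.
Remaining liens by effective date: D (2023-04-09), B (2023-07-01), A (2023-12-12).
D is senior to A before the subordination, so the two trade places.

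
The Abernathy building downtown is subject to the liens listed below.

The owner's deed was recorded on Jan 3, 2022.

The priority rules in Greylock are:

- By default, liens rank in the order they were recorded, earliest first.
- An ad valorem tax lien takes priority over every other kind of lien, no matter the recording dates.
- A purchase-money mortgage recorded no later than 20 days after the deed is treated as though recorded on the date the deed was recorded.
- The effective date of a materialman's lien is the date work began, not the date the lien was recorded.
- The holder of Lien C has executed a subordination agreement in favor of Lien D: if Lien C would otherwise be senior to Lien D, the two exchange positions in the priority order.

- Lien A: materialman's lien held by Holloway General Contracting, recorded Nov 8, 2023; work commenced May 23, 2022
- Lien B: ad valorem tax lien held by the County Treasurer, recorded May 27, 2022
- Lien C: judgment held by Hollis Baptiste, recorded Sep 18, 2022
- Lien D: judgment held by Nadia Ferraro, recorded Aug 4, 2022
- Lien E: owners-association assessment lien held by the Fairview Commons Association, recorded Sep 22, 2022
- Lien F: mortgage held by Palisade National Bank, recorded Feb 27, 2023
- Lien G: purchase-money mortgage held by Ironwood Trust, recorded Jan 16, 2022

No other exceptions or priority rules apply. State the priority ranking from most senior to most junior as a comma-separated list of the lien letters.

First, effective dates: A's effective date is May 23, 2022, when work began; G was recorded within the 20-day window, so its effective date is the deed date Jan 3, 2022.
B, as an ad valorem tax lien, has superpriority and ranks first.
Ordering the rest by effective date: G (Jan 3, 2022), A (May 23, 2022), D (Aug 4, 2022), C (Sep 18, 2022), E (Sep 22, 2022), F (Feb 27, 2023).
C is already junior to D, so the subordination agreement changes nothing.

B, G, A, D, C, E, F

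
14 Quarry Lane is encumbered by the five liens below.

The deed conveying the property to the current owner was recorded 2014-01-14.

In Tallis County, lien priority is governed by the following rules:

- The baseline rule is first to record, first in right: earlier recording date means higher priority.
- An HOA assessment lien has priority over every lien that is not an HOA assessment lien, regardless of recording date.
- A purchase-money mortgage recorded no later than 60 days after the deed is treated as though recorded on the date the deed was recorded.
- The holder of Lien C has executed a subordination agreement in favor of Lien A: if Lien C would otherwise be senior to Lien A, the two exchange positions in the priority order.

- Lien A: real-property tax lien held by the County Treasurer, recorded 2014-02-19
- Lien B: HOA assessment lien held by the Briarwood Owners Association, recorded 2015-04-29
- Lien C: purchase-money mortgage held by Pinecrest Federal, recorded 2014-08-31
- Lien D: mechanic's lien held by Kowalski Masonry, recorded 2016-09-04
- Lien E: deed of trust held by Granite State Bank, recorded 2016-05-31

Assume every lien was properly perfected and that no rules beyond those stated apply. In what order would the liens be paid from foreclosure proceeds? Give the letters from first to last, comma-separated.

Adjusting effective dates: C was recorded 229 days after the deed — beyond 60 days — so no relation-back applies.
As an HOA assessment lien, B is senior to every other lien.
The other liens, earliest effective date first: A (2014-02-19), C (2014-08-31), E (2016-05-31), D (2016-09-04).
Since C is not senior to A, the subordination leaves the order unchanged.

B, A, C, E, D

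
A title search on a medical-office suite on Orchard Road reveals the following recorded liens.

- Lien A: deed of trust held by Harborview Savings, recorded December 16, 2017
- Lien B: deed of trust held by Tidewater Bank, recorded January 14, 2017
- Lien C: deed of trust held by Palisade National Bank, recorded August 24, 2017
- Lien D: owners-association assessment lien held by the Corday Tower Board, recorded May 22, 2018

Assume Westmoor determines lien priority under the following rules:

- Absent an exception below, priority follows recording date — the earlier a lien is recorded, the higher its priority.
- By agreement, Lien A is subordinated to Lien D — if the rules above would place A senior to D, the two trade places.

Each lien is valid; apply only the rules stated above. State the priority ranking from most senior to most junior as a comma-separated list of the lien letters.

B, C, D, A

By effective date, earliest first: B (January 14, 2017), C (August 24, 2017), A (December 16, 2017), D (May 22, 2018).
A would otherwise be senior to D, so under the subordination agreement A and D exchange positions.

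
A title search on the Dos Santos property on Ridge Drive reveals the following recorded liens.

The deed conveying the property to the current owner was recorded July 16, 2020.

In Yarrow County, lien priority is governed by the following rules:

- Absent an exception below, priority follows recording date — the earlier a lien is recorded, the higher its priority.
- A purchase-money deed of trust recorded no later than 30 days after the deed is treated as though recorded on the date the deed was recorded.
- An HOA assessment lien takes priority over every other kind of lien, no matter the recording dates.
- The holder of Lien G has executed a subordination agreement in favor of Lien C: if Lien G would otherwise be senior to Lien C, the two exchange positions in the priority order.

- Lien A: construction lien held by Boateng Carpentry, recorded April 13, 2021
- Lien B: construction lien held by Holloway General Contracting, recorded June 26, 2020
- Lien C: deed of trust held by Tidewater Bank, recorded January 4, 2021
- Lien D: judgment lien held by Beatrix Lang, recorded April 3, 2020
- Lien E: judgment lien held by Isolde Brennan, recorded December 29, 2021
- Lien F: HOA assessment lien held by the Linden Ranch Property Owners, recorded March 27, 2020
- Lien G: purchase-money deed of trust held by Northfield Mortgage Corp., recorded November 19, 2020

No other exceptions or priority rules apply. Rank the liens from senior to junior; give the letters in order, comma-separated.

F, D, B, C, G, A, E

Adjusting effective dates: G missed the 30-day window (126 days after the deed), so its recording date stands.
F, as an HOA assessment lien, has superpriority and ranks first.
Among the remaining liens, by effective date: D (April 3, 2020), B (June 26, 2020), G (November 19, 2020), C (January 4, 2021), A (April 13, 2021), E (December 29, 2021).
G would otherwise be senior to C, so under the subordination agreement G and C exchange positions.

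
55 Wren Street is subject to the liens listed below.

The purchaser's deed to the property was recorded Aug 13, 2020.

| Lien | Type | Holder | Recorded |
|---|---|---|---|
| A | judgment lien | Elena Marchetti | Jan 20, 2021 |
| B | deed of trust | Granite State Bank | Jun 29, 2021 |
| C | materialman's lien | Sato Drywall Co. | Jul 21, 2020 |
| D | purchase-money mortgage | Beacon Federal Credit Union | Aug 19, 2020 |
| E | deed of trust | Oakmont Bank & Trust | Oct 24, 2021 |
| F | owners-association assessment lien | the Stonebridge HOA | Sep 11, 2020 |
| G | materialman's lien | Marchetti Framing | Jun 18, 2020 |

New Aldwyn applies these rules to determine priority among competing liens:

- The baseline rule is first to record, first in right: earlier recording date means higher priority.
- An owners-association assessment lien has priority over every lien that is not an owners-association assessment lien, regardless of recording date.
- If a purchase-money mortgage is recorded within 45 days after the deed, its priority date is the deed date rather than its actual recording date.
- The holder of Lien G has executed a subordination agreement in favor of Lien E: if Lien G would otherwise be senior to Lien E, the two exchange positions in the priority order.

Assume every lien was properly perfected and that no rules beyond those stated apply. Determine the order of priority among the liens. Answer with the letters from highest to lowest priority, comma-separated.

F, E, C, D, A, B, G

Effective dates after the stated exceptions: D's effective date is the deed date, Aug 13, 2020.
F is an owners-association assessment lien and takes priority over every other lien.
Ordering the rest by effective date: G (Jun 18, 2020), C (Jul 21, 2020), D (Aug 13, 2020), A (Jan 20, 2021), B (Jun 29, 2021), E (Oct 24, 2021).
The subordination applies — G was senior to E — so G and E swap.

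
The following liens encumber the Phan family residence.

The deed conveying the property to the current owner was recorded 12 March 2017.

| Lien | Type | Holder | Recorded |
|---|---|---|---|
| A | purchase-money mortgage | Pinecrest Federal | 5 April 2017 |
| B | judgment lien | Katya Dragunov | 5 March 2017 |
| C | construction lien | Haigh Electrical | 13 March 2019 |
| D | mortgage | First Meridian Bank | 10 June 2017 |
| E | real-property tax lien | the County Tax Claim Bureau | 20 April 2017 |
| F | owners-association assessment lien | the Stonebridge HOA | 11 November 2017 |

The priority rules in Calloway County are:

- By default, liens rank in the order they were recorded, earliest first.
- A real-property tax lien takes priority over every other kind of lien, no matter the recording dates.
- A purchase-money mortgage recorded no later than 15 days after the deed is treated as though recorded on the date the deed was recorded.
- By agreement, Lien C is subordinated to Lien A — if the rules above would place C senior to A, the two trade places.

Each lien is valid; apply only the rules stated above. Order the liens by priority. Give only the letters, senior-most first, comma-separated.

First, effective dates: A was recorded 24 days after the deed — beyond 15 days — so no relation-back applies.
E is a real-property tax lien, so it outranks all other liens regardless of date.
The other liens, earliest effective date first: B (5 March 2017), A (5 April 2017), D (10 June 2017), F (11 November 2017), C (13 March 2019).
C is already junior to A, so the subordination agreement changes nothing.

E, B, A, D, F, C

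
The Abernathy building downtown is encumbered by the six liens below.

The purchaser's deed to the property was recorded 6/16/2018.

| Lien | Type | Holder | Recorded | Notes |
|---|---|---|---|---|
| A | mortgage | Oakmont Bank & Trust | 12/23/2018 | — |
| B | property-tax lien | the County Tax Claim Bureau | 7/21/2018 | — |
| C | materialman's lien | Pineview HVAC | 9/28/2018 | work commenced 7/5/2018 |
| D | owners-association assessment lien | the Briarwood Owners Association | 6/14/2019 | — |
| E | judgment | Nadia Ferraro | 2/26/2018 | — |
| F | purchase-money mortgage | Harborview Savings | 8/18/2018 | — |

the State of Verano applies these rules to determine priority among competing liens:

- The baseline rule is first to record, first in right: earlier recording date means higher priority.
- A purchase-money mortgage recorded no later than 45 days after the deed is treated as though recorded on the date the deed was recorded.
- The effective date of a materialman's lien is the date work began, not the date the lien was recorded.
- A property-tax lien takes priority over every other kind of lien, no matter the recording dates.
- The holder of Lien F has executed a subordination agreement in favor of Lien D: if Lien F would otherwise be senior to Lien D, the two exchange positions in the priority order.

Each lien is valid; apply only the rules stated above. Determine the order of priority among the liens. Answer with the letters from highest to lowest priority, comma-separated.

B, E, C, D, A, F

Effective dates after the stated exceptions: C is treated as recorded 7/5/2018, the work-commencement date; F missed the 45-day window (63 days after the deed), so its recording date stands.
B is a property-tax lien and takes priority over every other lien.
The other liens, earliest effective date first: E (2/26/2018), C (7/5/2018), F (8/18/2018), A (12/23/2018), D (6/14/2019).
F is senior to D before the subordination, so the two trade places.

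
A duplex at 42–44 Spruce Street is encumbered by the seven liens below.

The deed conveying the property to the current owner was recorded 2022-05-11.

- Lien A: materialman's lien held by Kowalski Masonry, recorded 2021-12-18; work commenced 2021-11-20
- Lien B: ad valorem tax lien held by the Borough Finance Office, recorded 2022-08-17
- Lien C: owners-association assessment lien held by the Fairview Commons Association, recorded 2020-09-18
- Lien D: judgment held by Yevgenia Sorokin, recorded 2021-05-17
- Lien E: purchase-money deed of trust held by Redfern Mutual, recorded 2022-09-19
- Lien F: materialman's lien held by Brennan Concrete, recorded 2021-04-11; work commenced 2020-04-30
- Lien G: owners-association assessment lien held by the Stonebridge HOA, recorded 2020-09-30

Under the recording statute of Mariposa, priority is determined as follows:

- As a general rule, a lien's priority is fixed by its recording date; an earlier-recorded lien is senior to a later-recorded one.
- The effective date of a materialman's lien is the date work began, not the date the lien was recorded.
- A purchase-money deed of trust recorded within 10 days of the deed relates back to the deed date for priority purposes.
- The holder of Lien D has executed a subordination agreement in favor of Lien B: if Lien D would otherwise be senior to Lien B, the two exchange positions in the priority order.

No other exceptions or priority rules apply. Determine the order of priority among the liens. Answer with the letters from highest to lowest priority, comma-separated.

F, C, G, B, A, D, E

Effective dates: A relates back to 2021-11-20 (work commenced); E missed the 10-day window (131 days after the deed), so its recording date stands; F relates back to 2020-04-30 (work commenced).
Sorted by effective date: F (2020-04-30), C (2020-09-18), G (2020-09-30), D (2021-05-17), A (2021-11-20), B (2022-08-17), E (2022-09-19).
D is senior to B before the subordination, so the two trade places.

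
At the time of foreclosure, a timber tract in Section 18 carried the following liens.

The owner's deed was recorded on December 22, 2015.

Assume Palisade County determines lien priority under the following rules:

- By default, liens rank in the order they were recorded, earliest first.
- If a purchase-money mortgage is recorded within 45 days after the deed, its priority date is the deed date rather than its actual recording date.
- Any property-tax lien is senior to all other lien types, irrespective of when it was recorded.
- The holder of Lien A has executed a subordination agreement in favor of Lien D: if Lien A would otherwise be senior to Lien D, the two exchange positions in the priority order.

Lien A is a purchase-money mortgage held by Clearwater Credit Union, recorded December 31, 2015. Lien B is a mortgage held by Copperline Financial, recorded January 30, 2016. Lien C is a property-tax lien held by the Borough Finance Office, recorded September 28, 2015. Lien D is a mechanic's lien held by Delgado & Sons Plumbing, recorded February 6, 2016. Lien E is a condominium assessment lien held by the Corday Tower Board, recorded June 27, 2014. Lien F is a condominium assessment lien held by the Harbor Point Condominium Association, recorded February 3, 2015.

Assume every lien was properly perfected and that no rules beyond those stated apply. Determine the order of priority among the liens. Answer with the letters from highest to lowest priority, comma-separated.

First, effective dates: A's effective date is the deed date, December 22, 2015.
C is a property-tax lien, so it outranks all other liens regardless of date.
Ordering the rest by effective date: E (June 27, 2014), F (February 3, 2015), A (December 22, 2015), B (January 30, 2016), D (February 6, 2016).
A is senior to D before the subordination, so the two trade places.

C, E, F, D, B, A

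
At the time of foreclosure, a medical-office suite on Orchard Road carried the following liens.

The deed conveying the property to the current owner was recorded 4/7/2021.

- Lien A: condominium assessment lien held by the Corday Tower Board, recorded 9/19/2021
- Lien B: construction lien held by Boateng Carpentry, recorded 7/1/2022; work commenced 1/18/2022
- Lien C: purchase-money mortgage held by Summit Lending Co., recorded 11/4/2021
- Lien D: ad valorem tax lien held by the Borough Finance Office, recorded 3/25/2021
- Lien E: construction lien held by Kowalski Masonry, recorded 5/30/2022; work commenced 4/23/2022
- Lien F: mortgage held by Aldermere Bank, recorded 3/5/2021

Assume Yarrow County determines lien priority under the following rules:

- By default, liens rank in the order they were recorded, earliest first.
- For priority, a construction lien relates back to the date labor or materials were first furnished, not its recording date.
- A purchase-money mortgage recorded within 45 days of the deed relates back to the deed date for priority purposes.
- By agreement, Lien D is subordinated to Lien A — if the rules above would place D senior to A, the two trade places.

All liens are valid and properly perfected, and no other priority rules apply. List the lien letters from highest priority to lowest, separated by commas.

Effective dates after the stated exceptions: B is treated as recorded 1/18/2022, the work-commencement date; C was recorded 211 days after the deed, outside the 45-day window, so it keeps its recording date; E relates back to 4/23/2022 (work commenced).
By effective date: F (3/5/2021), D (3/25/2021), A (9/19/2021), C (11/4/2021), B (1/18/2022), E (4/23/2022).
The subordination applies — D was senior to A — so D and A swap.

F, A, D, C, B, E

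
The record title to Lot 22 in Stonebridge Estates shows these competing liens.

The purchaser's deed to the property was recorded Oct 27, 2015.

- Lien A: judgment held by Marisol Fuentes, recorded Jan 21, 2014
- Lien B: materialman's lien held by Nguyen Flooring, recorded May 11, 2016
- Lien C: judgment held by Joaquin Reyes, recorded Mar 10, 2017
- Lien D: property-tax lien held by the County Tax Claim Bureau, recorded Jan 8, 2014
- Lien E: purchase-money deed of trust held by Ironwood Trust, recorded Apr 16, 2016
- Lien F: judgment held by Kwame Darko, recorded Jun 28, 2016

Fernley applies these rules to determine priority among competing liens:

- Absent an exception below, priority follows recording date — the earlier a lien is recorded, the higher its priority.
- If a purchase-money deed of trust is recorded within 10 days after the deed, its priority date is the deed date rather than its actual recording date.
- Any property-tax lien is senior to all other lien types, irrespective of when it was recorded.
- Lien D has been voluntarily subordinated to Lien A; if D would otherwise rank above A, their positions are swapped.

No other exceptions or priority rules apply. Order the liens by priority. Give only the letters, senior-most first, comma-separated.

Effective dates: E was recorded 172 days after the deed — beyond 10 days — so no relation-back applies.
D, as a property-tax lien, has superpriority and ranks first.
Among the remaining liens, by effective date: A (Jan 21, 2014), E (Apr 16, 2016), B (May 11, 2016), F (Jun 28, 2016), C (Mar 10, 2017).
The subordination applies — D was senior to A — so D and A swap.

A, D, E, B, F, C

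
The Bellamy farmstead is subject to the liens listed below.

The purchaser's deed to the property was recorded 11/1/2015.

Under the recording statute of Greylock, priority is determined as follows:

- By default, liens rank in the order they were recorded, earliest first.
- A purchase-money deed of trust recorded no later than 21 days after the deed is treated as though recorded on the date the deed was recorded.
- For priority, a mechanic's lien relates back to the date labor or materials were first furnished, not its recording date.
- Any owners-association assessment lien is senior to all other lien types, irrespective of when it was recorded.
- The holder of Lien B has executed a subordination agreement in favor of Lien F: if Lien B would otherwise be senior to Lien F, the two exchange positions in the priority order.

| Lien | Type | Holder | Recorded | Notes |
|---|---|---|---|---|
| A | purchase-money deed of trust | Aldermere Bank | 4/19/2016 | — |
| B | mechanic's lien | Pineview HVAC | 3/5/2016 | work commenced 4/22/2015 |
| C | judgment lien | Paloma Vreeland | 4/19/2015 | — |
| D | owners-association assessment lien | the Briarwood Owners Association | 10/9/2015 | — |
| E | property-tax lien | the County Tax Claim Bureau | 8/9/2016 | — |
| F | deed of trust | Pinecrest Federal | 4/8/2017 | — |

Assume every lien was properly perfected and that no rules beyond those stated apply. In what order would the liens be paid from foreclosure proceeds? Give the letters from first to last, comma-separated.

Effective dates after the stated exceptions: A was recorded 170 days after the deed — beyond 21 days — so no relation-back applies; B is treated as recorded 4/22/2015, the work-commencement date.
As an owners-association assessment lien, D is senior to every other lien.
Ordering the rest by effective date: C (4/19/2015), B (4/22/2015), A (4/19/2016), E (8/9/2016), F (4/8/2017).
The subordination applies — B was senior to F — so B and F swap.

D, C, F, A, E, B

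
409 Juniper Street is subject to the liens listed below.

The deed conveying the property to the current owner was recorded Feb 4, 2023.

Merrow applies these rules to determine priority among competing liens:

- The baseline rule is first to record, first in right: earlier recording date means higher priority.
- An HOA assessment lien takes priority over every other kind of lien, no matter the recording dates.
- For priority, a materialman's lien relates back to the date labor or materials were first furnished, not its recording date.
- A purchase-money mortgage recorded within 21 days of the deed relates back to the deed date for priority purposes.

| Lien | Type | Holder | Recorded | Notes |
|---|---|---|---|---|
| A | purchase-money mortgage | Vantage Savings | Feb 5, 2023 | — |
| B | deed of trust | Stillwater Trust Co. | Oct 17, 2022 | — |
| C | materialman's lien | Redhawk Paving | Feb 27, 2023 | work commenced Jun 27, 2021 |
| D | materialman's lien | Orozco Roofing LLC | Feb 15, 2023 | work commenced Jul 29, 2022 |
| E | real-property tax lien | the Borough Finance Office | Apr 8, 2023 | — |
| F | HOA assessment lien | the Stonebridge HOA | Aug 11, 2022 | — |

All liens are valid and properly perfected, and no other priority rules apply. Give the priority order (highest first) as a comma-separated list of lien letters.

F, C, D, B, A, E

Effective dates: A relates back to the deed date Feb 4, 2023; C is treated as recorded Jun 27, 2021, the work-commencement date; D's effective date is Jul 29, 2022, when work began.
F, as an HOA assessment lien, has superpriority and ranks first.
Among the remaining liens, by effective date: C (Jun 27, 2021), D (Jul 29, 2022), B (Oct 17, 2022), A (Feb 4, 2023), E (Apr 8, 2023).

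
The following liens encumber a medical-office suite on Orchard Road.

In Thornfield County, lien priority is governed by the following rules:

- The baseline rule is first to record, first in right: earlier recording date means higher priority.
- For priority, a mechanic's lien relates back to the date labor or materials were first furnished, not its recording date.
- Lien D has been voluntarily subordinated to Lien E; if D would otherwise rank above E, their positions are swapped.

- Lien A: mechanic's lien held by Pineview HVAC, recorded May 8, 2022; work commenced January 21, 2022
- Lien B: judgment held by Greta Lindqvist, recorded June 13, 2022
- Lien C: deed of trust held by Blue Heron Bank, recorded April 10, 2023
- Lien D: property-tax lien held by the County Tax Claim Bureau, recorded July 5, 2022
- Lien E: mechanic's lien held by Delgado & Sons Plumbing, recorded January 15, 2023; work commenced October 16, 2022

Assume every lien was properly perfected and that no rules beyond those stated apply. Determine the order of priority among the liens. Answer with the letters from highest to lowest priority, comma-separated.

A, B, E, D, C

Adjusting effective dates: A's effective date is January 21, 2022, when work began; E relates back to October 16, 2022 (work commenced).
Ordering by effective date: A (January 21, 2022), B (June 13, 2022), D (July 5, 2022), E (October 16, 2022), C (April 10, 2023).
D is senior to E before the subordination, so the two trade places.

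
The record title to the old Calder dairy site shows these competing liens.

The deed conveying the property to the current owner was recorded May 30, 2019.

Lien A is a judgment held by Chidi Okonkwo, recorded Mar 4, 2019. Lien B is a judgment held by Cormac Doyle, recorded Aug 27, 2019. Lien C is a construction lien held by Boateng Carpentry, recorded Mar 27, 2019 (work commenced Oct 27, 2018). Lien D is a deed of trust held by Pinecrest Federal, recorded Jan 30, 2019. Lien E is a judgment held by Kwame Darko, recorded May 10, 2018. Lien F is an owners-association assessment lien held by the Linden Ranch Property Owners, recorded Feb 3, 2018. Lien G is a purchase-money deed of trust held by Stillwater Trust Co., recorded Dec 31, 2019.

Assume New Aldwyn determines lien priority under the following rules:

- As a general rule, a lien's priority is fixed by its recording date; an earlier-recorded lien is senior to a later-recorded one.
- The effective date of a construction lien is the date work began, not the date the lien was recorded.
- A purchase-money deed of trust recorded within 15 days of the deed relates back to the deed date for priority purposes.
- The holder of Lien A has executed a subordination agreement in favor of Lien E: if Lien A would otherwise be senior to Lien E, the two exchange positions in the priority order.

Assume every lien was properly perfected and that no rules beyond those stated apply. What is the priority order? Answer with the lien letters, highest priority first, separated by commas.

Effective dates: C's effective date is Oct 27, 2018, when work began; G missed the 15-day window (215 days after the deed), so its recording date stands.
Sorted by effective date: F (Feb 3, 2018), E (May 10, 2018), C (Oct 27, 2018), D (Jan 30, 2019), A (Mar 4, 2019), B (Aug 27, 2019), G (Dec 31, 2019).
A already ranks below E; the subordination has no effect.

F, E, C, D, A, B, G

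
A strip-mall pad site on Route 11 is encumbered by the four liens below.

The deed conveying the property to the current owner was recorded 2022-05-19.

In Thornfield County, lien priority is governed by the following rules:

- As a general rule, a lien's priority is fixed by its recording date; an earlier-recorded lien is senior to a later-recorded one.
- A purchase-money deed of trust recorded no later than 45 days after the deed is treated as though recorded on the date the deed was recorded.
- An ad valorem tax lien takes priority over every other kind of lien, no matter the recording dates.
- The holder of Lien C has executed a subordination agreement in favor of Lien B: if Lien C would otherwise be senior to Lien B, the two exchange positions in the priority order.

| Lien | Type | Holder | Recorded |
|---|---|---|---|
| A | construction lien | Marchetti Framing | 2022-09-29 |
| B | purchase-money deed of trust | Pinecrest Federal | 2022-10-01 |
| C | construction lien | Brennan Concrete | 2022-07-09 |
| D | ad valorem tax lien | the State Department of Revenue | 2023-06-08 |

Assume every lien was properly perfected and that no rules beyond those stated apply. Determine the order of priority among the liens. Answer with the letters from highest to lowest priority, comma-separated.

Effective dates after the stated exceptions: B was recorded 135 days after the deed — beyond 45 days — so no relation-back applies.
D is an ad valorem tax lien and takes priority over every other lien.
Among the remaining liens, by effective date: C (2022-07-09), A (2022-09-29), B (2022-10-01).
C would otherwise be senior to B, so under the subordination agreement C and B exchange positions.

D, B, A, C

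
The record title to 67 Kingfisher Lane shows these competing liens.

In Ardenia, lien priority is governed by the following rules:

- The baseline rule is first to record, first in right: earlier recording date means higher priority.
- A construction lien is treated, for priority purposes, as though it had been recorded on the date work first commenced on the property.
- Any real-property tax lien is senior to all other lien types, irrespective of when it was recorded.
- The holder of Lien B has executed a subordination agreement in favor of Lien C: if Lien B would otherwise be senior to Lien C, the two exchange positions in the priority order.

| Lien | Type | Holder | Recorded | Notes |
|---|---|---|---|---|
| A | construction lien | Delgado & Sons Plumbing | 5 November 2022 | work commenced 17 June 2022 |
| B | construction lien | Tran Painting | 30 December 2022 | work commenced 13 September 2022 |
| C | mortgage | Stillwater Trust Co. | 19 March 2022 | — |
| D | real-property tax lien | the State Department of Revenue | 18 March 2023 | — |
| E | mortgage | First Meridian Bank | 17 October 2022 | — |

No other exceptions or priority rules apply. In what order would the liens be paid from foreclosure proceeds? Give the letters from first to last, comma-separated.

D, C, A, B, E

Effective dates after the stated exceptions: A is treated as recorded 17 June 2022, the work-commencement date; B relates back to 13 September 2022 (work commenced).
D is a real-property tax lien, so it outranks all other liens regardless of date.
The other liens, earliest effective date first: C (19 March 2022), A (17 June 2022), B (13 September 2022), E (17 October 2022).
B already ranks below C; the subordination has no effect.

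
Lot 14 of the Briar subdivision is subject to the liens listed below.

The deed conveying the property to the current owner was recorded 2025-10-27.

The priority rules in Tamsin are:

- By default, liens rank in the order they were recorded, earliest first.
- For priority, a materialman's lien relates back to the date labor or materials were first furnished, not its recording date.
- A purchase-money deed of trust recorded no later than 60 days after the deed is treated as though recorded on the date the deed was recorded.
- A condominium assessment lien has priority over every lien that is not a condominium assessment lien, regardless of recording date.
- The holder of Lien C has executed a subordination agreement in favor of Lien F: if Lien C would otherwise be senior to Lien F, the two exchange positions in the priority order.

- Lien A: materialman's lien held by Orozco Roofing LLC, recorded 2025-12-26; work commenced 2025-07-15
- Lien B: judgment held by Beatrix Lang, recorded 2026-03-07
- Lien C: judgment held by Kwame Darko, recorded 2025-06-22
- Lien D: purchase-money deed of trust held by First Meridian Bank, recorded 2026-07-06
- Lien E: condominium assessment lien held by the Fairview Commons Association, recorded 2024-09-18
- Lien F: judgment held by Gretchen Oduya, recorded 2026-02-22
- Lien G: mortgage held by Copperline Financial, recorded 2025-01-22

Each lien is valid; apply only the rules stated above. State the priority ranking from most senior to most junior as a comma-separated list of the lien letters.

E, G, F, A, C, B, D

Effective dates after the stated exceptions: A's effective date is 2025-07-15, when work began; D was recorded 252 days after the deed, outside the 60-day window, so it keeps its recording date.
As a condominium assessment lien, E is senior to every other lien.
Remaining liens by effective date: G (2025-01-22), C (2025-06-22), A (2025-07-15), F (2026-02-22), B (2026-03-07), D (2026-07-06).
Because C would otherwise rank above F, the subordination swaps them.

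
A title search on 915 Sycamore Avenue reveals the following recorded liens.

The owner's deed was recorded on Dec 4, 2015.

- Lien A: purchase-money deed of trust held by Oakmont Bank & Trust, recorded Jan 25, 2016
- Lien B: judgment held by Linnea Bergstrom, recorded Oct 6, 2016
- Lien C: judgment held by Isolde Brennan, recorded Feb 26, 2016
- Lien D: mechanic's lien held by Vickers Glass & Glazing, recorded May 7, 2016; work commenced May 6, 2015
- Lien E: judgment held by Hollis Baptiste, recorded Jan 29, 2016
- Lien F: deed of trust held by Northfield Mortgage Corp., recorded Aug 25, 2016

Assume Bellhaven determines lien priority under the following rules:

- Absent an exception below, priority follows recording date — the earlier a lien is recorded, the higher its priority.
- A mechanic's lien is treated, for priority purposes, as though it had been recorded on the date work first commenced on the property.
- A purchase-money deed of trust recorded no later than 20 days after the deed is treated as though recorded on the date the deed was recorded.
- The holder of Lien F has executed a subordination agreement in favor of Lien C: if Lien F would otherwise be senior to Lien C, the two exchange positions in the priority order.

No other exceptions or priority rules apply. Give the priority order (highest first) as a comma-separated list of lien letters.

D, A, E, C, F, B

Effective dates after the stated exceptions: A missed the 20-day window (52 days after the deed), so its recording date stands; D's effective date is May 6, 2015, when work began.
By effective date: D (May 6, 2015), A (Jan 25, 2016), E (Jan 29, 2016), C (Feb 26, 2016), F (Aug 25, 2016), B (Oct 6, 2016).
F is already junior to C, so the subordination agreement changes nothing.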